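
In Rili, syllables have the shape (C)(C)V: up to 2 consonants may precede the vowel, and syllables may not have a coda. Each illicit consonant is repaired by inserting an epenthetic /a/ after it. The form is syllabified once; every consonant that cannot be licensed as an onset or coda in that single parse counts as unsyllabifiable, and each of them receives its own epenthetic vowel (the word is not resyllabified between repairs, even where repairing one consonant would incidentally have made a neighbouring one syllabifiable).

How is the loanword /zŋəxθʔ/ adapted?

zŋəxaθaʔa

The consonants /x/, /θ/, /ʔ/ cannot be parsed into a legal (C)(C)V syllable (no codas are permitted; onsets may contain at most 2 consonants).
Epenthesis after each stranded consonant: /x/ → /xa/, /θ/ → /θa/, /ʔ/ → /ʔa/.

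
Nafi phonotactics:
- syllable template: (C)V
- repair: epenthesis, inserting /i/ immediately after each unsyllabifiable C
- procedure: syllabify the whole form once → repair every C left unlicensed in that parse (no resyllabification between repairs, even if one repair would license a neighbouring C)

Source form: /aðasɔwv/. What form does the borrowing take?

Under (C)V, the unsyllabifiable consonants are /w/, /v/ (no codas are permitted; onsets are limited to one consonant).
Each unlicensed consonant becomes the onset of a new syllable: /w/ → /wi/, /v/ → /vi/.

aðasɔwivi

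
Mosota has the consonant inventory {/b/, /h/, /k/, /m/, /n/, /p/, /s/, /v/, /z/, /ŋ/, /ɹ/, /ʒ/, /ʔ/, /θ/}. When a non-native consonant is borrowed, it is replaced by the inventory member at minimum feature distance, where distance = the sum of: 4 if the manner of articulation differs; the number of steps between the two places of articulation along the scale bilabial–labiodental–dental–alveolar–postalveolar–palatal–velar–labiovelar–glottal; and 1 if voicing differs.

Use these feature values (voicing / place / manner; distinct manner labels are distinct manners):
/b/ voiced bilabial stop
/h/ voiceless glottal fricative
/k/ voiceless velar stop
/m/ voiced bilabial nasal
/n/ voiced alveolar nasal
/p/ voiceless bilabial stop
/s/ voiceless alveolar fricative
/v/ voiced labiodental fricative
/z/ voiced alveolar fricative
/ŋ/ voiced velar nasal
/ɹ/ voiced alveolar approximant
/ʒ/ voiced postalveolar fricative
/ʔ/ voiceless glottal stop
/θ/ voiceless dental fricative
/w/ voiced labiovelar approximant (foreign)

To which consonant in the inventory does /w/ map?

/ɹ/ is closest: same manner (approximant), place distance 4 (labiovelar→alveolar), same voicing; total 4. Next closest is /ŋ/ at distance 5.

ɹ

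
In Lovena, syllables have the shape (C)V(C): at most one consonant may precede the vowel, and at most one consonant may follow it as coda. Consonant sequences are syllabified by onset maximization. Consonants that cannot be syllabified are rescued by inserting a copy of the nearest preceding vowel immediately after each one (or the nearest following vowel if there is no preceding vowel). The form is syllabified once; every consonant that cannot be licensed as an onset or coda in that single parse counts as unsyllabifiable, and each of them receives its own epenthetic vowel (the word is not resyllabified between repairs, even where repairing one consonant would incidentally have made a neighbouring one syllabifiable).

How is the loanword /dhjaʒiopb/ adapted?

Syllabifying with onset maximization leaves /d/, /h/, /b/ stranded (at most one coda consonant is licensed; onsets are limited to one consonant).
Inserting the epenthetic vowel yields /d/ → /da/, /h/ → /ha/, /b/ → /bo/.

dahajaʒiopbo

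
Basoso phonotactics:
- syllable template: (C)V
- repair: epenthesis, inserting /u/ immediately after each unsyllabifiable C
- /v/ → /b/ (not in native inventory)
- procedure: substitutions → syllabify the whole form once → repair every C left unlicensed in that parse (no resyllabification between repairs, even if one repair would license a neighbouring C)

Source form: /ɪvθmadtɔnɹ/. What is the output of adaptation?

Substitution: /v/ → /b/, giving /ɪbθmadtɔnɹ/.
Under (C)V, the unsyllabifiable consonants are /b/, /θ/, /d/, /n/, /ɹ/ (no codas are permitted; onsets are limited to one consonant).
Inserting the epenthetic vowel yields /b/ → /bu/, /θ/ → /θu/, /d/ → /du/, /n/ → /nu/, /ɹ/ → /ɹu/.

ɪbuθumadutɔnuɹu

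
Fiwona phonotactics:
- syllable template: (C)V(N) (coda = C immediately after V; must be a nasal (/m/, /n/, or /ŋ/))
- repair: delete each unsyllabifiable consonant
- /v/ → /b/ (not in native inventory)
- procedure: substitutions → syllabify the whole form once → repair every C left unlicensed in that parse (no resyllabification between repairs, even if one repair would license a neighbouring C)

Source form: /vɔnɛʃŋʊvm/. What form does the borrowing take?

Substitution: /v/ → /b/, giving /bɔnɛʃŋʊbm/.
Under (C)V(N), the unsyllabifiable consonants are /ʃ/, /b/, /m/ (only a nasal (/m/, /n/, or /ŋ/) is licensed in coda position; onsets are limited to one consonant).
Deletion applies to /ʃ/, /b/, /m/.

bɔnɛŋʊ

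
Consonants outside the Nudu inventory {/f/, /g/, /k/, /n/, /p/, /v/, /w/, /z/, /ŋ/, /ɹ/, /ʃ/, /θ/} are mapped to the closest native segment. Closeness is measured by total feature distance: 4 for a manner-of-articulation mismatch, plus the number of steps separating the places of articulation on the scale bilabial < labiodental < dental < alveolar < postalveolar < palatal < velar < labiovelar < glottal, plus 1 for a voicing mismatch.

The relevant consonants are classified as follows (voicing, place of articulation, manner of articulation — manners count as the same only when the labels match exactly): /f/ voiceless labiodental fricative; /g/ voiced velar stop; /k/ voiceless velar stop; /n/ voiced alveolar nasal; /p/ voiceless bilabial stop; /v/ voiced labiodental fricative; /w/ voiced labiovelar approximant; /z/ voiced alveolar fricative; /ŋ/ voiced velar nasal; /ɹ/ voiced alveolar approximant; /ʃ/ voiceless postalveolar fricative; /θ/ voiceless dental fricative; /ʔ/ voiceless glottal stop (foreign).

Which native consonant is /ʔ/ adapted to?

k

/k/ is closest: same manner (stop), place distance 2 (glottal→velar), same voicing; total 2. Next closest is /g/ at distance 3.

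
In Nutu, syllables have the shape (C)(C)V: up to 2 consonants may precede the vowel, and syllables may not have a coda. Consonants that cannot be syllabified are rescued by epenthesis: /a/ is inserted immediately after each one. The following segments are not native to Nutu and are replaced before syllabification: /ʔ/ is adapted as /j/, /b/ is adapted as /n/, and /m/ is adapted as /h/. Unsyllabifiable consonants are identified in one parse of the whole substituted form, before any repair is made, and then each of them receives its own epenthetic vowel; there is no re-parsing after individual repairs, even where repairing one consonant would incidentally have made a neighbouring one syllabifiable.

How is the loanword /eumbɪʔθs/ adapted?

Substitution: /m/ → /h/, /b/ → /n/, /ʔ/ → /j/, giving /euhnɪjθs/.
Under (C)(C)V, the unsyllabifiable consonants are /j/, /θ/, /s/ (no codas are permitted; onsets may contain at most 2 consonants).
Each unlicensed consonant becomes the onset of a new syllable: /j/ → /ja/, /θ/ → /θa/, /s/ → /sa/.

euhnɪjaθasa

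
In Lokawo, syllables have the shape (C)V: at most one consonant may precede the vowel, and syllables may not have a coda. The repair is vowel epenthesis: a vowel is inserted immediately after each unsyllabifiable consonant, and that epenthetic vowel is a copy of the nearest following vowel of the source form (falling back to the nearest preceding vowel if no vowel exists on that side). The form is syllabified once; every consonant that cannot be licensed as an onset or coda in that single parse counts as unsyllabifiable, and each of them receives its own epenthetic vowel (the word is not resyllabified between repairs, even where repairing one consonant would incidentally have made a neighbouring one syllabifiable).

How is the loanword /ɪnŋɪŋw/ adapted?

The consonants /n/, /ŋ/, /w/ cannot be parsed into a legal (C)V syllable (no codas are permitted; onsets are limited to one consonant).
Each unlicensed consonant becomes the onset of a new syllable: /n/ → /nɪ/, /ŋ/ → /ŋɪ/, /w/ → /wɪ/.

ɪnɪŋɪŋɪwɪ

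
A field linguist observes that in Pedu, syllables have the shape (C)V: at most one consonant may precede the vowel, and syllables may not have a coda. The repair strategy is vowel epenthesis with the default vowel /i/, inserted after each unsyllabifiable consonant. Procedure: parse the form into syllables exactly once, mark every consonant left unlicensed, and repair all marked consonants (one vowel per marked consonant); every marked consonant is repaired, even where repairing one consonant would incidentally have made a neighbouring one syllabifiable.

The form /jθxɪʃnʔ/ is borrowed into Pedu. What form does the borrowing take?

Syllabifying with onset maximization leaves /j/, /θ/, /ʃ/, /n/, /ʔ/ stranded (no codas are permitted; onsets are limited to one consonant).
Inserting the epenthetic vowel yields /j/ → /ji/, /θ/ → /θi/, /ʃ/ → /ʃi/, /n/ → /ni/, /ʔ/ → /ʔi/.

jiθixɪʃiniʔi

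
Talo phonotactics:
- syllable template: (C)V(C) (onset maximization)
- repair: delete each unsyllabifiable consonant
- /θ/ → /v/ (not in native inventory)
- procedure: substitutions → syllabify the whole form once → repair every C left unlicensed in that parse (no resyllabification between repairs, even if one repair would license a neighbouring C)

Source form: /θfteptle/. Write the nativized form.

Substitution: /θ/ → /v/, giving /vfteptle/.
Under (C)V(C), the unsyllabifiable consonants are /v/, /f/, /t/ (at most one coda consonant is licensed; onsets are limited to one consonant).
Each unlicensed consonant is deleted: /v/, /f/, /t/.

teple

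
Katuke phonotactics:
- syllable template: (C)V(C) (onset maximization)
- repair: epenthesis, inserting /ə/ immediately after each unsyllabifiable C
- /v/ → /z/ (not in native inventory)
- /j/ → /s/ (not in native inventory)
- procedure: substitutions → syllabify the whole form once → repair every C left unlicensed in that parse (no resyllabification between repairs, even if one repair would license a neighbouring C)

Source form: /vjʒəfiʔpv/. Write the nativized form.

zəsəʒəfiʔpəzə

Substitution: /v/ → /z/, /j/ → /s/, giving /zsʒəfiʔpz/.
Syllabifying with onset maximization leaves /z/, /s/, /p/, /z/ stranded (at most one coda consonant is licensed; onsets are limited to one consonant).
Inserting the epenthetic vowel yields /z/ → /zə/, /s/ → /sə/, /p/ → /pə/, /z/ → /zə/.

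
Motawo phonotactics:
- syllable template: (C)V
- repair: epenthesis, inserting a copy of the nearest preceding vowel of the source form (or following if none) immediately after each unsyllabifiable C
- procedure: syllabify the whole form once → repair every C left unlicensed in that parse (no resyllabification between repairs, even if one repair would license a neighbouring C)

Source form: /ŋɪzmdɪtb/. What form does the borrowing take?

ŋɪzɪmɪdɪtɪbɪ

Under (C)V, the unsyllabifiable consonants are /z/, /m/, /t/, /b/ (no codas are permitted; onsets are limited to one consonant).
Inserting the epenthetic vowel yields /z/ → /zɪ/, /m/ → /mɪ/, /t/ → /tɪ/, /b/ → /bɪ/.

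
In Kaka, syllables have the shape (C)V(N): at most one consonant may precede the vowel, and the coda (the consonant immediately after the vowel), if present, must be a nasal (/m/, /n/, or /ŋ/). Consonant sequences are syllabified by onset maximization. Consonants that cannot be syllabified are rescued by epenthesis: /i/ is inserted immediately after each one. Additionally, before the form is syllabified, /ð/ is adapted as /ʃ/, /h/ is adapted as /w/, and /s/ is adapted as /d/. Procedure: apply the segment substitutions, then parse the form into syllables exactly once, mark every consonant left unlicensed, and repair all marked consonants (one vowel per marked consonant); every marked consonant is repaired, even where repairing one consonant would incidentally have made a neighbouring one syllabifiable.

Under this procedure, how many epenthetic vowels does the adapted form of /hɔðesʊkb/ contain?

2

After substitution the input is /wɔʃedʊkb/.
The unsyllabifiable consonants are /k/, /b/; each receives one epenthetic vowel.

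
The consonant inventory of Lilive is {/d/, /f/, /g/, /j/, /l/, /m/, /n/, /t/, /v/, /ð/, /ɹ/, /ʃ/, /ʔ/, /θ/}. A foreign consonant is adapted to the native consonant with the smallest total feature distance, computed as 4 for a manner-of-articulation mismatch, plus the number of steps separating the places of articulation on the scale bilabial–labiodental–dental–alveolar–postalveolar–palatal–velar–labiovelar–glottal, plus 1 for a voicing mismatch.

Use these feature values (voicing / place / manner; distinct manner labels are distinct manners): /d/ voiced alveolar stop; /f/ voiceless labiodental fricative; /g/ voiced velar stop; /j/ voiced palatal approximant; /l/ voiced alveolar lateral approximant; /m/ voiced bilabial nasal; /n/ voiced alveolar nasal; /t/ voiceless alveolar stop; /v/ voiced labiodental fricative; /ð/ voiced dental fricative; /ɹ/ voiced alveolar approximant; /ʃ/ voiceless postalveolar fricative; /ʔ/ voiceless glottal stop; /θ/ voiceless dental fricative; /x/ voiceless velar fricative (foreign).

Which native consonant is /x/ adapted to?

ʃ

/ʃ/ is closest: same manner (fricative), place distance 2 (velar→postalveolar), same voicing; total 2. Next closest is /θ/ at distance 4.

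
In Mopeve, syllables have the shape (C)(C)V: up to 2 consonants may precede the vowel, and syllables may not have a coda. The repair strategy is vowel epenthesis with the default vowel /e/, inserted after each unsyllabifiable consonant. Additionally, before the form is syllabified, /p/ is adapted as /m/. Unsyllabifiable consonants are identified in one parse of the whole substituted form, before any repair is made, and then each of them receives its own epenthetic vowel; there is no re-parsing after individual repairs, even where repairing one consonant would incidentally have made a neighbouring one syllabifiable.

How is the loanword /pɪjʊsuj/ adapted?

Substitution: /p/ → /m/, giving /mɪjʊsuj/.
Syllabifying with onset maximization leaves /j/ stranded (no codas are permitted; onsets may contain at most 2 consonants).
Inserting the epenthetic vowel yields /j/ → /je/.

mɪjʊsuje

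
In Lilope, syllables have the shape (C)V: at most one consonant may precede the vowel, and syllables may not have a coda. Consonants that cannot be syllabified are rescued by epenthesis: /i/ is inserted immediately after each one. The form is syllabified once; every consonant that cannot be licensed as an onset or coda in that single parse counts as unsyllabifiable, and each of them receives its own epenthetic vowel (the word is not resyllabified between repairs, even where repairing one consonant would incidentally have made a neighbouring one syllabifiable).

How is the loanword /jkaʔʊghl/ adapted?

Under (C)V, the unsyllabifiable consonants are /j/, /g/, /h/, /l/ (no codas are permitted; onsets are limited to one consonant).
Each unlicensed consonant becomes the onset of a new syllable: /j/ → /ji/, /g/ → /gi/, /h/ → /hi/, /l/ → /li/.

jikaʔʊgihili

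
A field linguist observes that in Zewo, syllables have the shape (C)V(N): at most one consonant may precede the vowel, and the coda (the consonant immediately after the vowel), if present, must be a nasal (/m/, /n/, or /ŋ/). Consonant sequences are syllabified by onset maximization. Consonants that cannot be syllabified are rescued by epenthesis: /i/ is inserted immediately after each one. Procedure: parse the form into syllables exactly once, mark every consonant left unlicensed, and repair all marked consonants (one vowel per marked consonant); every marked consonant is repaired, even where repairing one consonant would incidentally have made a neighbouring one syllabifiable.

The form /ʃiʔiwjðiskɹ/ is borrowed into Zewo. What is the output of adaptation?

Under (C)V(N), the unsyllabifiable consonants are /w/, /j/, /s/, /k/, /ɹ/ (only a nasal (/m/, /n/, or /ŋ/) is licensed in coda position; onsets are limited to one consonant).
Each unlicensed consonant becomes the onset of a new syllable: /w/ → /wi/, /j/ → /ji/, /s/ → /si/, /k/ → /ki/, /ɹ/ → /ɹi/.

ʃiʔiwijiðisikiɹi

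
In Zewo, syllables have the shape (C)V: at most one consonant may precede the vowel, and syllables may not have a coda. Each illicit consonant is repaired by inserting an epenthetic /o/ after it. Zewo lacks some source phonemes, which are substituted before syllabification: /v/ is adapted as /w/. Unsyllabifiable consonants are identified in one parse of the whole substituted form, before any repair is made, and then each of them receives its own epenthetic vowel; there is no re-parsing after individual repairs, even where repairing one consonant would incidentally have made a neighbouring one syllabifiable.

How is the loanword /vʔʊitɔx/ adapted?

woʔʊitɔxo

Substitution: /v/ → /w/, giving /wʔʊitɔx/.
Syllabifying with onset maximization leaves /w/, /x/ stranded (no codas are permitted; onsets are limited to one consonant).
Each unlicensed consonant becomes the onset of a new syllable: /w/ → /wo/, /x/ → /xo/.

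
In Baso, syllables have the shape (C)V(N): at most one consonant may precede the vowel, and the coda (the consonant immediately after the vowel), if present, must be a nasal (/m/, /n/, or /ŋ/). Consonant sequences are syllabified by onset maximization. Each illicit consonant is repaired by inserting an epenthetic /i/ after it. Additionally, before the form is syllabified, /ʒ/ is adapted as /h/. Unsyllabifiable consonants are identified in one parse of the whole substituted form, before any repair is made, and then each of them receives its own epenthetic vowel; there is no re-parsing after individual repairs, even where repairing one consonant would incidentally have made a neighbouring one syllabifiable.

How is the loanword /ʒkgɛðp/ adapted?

hikigɛðipi

Substitution: /ʒ/ → /h/, giving /hkgɛðp/.
The consonants /h/, /k/, /ð/, /p/ cannot be parsed into a legal (C)V(N) syllable (only a nasal (/m/, /n/, or /ŋ/) is licensed in coda position; onsets are limited to one consonant).
Each unlicensed consonant becomes the onset of a new syllable: /h/ → /hi/, /k/ → /ki/, /ð/ → /ði/, /p/ → /pi/.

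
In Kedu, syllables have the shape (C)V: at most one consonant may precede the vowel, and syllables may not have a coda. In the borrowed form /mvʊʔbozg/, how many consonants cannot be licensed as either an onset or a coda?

Syllabifying with onset maximization leaves /m/, /ʔ/, /z/, /g/ stranded (no codas are permitted; onsets are limited to one consonant).

4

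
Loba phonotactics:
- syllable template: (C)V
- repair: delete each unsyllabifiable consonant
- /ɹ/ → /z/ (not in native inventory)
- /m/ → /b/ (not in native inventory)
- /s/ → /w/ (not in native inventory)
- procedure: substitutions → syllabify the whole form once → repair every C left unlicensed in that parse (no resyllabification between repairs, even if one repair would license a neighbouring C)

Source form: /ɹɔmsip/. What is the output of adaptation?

zɔwi

Substitution: /ɹ/ → /z/, /m/ → /b/, /s/ → /w/, giving /zɔbwip/.
Syllabifying with onset maximization leaves /b/, /p/ stranded (no codas are permitted; onsets are limited to one consonant).
Deletion applies to /b/, /p/.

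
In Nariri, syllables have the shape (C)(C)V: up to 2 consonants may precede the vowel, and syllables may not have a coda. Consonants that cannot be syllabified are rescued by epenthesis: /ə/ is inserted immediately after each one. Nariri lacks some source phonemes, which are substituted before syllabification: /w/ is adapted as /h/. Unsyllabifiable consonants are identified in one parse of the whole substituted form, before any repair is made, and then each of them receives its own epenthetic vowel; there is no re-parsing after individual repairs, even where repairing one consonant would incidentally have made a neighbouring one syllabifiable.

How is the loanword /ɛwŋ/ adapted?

ɛhəŋə

Substitution: /w/ → /h/, giving /ɛhŋ/.
Under (C)(C)V, the unsyllabifiable consonants are /h/, /ŋ/ (no codas are permitted; onsets may contain at most 2 consonants).
Inserting the epenthetic vowel yields /h/ → /hə/, /ŋ/ → /ŋə/.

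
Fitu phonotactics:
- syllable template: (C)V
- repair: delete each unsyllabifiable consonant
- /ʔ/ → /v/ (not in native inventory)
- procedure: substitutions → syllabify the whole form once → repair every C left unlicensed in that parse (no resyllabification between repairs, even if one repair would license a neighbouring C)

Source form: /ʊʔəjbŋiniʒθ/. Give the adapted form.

Substitution: /ʔ/ → /v/, giving /ʊvəjbŋiniʒθ/.
The consonants /j/, /b/, /ʒ/, /θ/ cannot be parsed into a legal (C)V syllable (no codas are permitted; onsets are limited to one consonant).
Each unlicensed consonant is deleted: /j/, /b/, /ʒ/, /θ/.

ʊvəŋini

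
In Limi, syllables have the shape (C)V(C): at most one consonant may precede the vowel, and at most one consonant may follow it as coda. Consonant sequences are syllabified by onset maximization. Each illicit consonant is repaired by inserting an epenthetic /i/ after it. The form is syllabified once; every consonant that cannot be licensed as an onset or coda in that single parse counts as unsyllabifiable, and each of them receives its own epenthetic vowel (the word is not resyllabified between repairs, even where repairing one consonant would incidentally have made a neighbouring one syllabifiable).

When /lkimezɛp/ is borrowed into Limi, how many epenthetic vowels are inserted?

The unsyllabifiable consonants are /l/; each receives one epenthetic vowel.

1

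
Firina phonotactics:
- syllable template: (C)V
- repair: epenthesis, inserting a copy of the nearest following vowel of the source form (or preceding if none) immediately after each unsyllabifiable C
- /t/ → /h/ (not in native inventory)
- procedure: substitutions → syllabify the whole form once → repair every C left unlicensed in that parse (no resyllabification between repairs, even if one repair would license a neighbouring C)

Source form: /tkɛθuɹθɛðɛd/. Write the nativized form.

Substitution: /t/ → /h/, giving /hkɛθuɹθɛðɛd/.
The consonants /h/, /ɹ/, /d/ cannot be parsed into a legal (C)V syllable (no codas are permitted; onsets are limited to one consonant).
Each unlicensed consonant becomes the onset of a new syllable: /h/ → /hɛ/, /ɹ/ → /ɹɛ/, /d/ → /dɛ/.

hɛkɛθuɹɛθɛðɛdɛ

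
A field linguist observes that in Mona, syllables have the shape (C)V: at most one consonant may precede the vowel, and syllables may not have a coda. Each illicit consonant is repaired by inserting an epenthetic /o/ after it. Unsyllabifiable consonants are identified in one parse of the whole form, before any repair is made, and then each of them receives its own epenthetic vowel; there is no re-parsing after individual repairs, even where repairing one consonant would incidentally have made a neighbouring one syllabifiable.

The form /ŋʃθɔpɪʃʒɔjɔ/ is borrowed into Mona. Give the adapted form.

ŋoʃoθɔpɪʃoʒɔjɔ

The consonants /ŋ/, /ʃ/, /ʃ/ cannot be parsed into a legal (C)V syllable (no codas are permitted; onsets are limited to one consonant).
Epenthesis after each stranded consonant: /ŋ/ → /ŋo/, /ʃ/ → /ʃo/, /ʃ/ → /ʃo/.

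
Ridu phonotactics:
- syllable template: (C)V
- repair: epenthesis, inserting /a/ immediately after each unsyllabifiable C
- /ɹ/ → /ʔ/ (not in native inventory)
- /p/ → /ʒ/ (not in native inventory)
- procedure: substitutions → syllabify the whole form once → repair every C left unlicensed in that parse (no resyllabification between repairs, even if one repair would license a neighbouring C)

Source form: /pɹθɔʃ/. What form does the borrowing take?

Substitution: /p/ → /ʒ/, /ɹ/ → /ʔ/, giving /ʒʔθɔʃ/.
The consonants /ʒ/, /ʔ/, /ʃ/ cannot be parsed into a legal (C)V syllable (no codas are permitted; onsets are limited to one consonant).
Inserting the epenthetic vowel yields /ʒ/ → /ʒa/, /ʔ/ → /ʔa/, /ʃ/ → /ʃa/.

ʒaʔaθɔʃa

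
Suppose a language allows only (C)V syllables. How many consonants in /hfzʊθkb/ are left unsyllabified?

Under (C)V, the unsyllabifiable consonants are /h/, /f/, /θ/, /k/, /b/ (no codas are permitted; onsets are limited to one consonant).

5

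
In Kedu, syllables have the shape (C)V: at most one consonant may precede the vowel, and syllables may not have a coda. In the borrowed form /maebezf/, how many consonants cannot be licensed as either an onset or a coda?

Syllabifying with onset maximization leaves /z/, /f/ stranded (no codas are permitted; onsets are limited to one consonant).

2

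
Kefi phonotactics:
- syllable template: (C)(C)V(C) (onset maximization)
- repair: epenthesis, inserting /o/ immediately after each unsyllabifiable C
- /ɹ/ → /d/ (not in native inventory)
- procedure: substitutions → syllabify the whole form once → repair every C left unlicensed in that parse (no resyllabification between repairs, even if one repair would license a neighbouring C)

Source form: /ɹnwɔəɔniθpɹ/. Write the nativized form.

donwɔəɔniθpodo

Substitution: /ɹ/ → /d/, giving /dnwɔəɔniθpd/.
Syllabifying with onset maximization leaves /d/, /p/, /d/ stranded (at most one coda consonant is licensed; onsets may contain at most 2 consonants).
Epenthesis after each stranded consonant: /d/ → /do/, /p/ → /po/, /d/ → /do/.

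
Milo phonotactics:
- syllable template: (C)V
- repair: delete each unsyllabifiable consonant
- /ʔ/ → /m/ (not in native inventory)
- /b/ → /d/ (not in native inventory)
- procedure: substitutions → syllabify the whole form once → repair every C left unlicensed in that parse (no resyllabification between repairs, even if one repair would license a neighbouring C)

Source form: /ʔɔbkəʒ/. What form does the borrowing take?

Substitution: /ʔ/ → /m/, /b/ → /d/, giving /mɔdkəʒ/.
Syllabifying with onset maximization leaves /d/, /ʒ/ stranded (no codas are permitted; onsets are limited to one consonant).
Deletion applies to /d/, /ʒ/.

mɔkə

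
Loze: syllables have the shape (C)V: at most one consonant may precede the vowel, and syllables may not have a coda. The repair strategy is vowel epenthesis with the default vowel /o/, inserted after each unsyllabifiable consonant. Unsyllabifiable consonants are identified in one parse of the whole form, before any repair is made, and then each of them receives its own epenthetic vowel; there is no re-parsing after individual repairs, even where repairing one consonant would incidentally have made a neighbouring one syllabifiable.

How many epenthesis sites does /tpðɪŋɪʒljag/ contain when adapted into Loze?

5

The unsyllabifiable consonants are /t/, /p/, /ʒ/, /l/, /g/; each receives one epenthetic vowel.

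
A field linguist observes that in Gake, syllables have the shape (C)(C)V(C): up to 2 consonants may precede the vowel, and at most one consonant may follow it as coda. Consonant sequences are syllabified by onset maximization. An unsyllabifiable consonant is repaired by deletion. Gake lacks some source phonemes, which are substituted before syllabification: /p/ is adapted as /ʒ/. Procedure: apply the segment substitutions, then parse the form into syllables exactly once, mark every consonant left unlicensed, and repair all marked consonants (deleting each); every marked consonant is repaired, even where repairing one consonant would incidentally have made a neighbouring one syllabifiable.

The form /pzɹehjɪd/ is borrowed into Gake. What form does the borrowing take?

Substitution: /p/ → /ʒ/, giving /ʒzɹehjɪd/.
The consonants /ʒ/ cannot be parsed into a legal (C)(C)V(C) syllable (at most one coda consonant is licensed; onsets may contain at most 2 consonants).
Deletion applies to /ʒ/.

zɹehjɪd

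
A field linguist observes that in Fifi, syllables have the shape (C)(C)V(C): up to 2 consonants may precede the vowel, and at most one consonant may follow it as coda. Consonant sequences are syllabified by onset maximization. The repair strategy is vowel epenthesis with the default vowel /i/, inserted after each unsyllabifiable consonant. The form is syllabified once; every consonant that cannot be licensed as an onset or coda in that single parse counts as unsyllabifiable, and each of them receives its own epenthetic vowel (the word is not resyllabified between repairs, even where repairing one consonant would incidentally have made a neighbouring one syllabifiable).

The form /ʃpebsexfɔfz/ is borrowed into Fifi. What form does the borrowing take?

Syllabifying with onset maximization leaves /z/ stranded (at most one coda consonant is licensed; onsets may contain at most 2 consonants).
Each unlicensed consonant becomes the onset of a new syllable: /z/ → /zi/.

ʃpebsexfɔfzi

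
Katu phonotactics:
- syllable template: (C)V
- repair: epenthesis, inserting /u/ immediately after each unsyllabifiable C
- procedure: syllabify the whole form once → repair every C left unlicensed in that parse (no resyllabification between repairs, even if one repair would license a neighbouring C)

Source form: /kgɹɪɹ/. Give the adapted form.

Syllabifying with onset maximization leaves /k/, /g/, /ɹ/ stranded (no codas are permitted; onsets are limited to one consonant).
Each unlicensed consonant becomes the onset of a new syllable: /k/ → /ku/, /g/ → /gu/, /ɹ/ → /ɹu/.

kuguɹɪɹu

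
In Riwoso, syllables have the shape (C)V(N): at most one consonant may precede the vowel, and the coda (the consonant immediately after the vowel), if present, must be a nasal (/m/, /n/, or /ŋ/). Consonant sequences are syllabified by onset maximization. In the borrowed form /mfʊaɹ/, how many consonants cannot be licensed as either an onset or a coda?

2

Syllabifying with onset maximization leaves /m/, /ɹ/ stranded (only a nasal (/m/, /n/, or /ŋ/) is licensed in coda position; onsets are limited to one consonant).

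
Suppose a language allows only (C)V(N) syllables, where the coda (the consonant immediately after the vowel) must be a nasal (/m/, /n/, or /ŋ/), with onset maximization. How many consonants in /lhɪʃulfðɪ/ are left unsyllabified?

Syllabifying with onset maximization leaves /l/, /l/, /f/ stranded (only a nasal (/m/, /n/, or /ŋ/) is licensed in coda position; onsets are limited to one consonant).

3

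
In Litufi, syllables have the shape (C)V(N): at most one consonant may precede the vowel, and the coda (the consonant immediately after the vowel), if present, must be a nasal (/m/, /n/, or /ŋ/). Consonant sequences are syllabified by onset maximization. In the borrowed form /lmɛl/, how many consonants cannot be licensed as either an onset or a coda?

The consonants /l/, /l/ cannot be parsed into a legal (C)V(N) syllable (only a nasal (/m/, /n/, or /ŋ/) is licensed in coda position; onsets are limited to one consonant).

2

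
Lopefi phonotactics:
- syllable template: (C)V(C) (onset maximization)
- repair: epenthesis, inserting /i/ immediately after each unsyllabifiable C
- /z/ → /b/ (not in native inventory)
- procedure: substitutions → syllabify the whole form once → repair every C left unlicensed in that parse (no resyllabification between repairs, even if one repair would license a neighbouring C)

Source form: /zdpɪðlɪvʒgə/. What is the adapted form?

bidipɪðlɪvʒigə

Substitution: /z/ → /b/, giving /bdpɪðlɪvʒgə/.
The consonants /b/, /d/, /ʒ/ cannot be parsed into a legal (C)V(C) syllable (at most one coda consonant is licensed; onsets are limited to one consonant).
Epenthesis after each stranded consonant: /b/ → /bi/, /d/ → /di/, /ʒ/ → /ʒi/.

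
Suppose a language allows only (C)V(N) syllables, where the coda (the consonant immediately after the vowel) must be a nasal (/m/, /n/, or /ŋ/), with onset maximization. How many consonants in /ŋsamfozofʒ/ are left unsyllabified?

3

Under (C)V(N), the unsyllabifiable consonants are /ŋ/, /f/, /ʒ/ (only a nasal (/m/, /n/, or /ŋ/) is licensed in coda position; onsets are limited to one consonant).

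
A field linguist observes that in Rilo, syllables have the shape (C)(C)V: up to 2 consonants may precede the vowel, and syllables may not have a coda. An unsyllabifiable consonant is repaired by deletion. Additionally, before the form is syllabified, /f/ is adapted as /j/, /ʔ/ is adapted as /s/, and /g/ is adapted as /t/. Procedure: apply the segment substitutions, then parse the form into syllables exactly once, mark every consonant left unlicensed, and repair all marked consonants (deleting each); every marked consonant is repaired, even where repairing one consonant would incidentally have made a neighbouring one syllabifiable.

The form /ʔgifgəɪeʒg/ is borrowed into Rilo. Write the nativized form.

stijtəɪe

Substitution: /ʔ/ → /s/, /g/ → /t/, /f/ → /j/, giving /stijtəɪeʒt/.
Syllabifying with onset maximization leaves /ʒ/, /t/ stranded (no codas are permitted; onsets may contain at most 2 consonants).
Deletion applies to /ʒ/, /t/.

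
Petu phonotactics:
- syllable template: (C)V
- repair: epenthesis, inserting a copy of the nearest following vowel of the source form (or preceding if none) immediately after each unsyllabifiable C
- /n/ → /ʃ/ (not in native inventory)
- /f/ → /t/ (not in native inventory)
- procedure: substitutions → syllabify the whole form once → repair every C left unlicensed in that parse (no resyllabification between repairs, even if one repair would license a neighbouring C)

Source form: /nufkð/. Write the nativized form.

ʃutukuðu

Substitution: /n/ → /ʃ/, /f/ → /t/, giving /ʃutkð/.
Syllabifying with onset maximization leaves /t/, /k/, /ð/ stranded (no codas are permitted; onsets are limited to one consonant).
Epenthesis after each stranded consonant: /t/ → /tu/, /k/ → /ku/, /ð/ → /ðu/.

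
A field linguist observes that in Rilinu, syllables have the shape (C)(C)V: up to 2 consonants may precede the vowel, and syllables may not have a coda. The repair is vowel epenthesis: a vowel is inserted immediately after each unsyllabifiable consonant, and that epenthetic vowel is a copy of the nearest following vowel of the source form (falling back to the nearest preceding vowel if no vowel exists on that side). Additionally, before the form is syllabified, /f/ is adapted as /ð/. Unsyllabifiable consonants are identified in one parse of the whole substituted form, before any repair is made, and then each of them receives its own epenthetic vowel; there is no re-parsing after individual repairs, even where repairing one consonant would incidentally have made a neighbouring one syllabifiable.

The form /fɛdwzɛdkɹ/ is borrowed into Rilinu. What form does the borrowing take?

ðɛdɛwzɛdɛkɛɹɛ

Substitution: /f/ → /ð/, giving /ðɛdwzɛdkɹ/.
Under (C)(C)V, the unsyllabifiable consonants are /d/, /d/, /k/, /ɹ/ (no codas are permitted; onsets may contain at most 2 consonants).
Epenthesis after each stranded consonant: /d/ → /dɛ/, /d/ → /dɛ/, /k/ → /kɛ/, /ɹ/ → /ɹɛ/.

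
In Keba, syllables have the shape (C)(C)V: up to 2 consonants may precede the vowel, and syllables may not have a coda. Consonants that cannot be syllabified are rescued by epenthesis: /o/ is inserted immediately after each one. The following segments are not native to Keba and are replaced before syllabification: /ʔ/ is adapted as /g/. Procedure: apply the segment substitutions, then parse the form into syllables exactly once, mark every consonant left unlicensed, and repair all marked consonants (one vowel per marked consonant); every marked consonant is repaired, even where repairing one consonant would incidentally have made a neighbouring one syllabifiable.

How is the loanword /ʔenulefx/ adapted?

Substitution: /ʔ/ → /g/, giving /genulefx/.
The consonants /f/, /x/ cannot be parsed into a legal (C)(C)V syllable (no codas are permitted; onsets may contain at most 2 consonants).
Each unlicensed consonant becomes the onset of a new syllable: /f/ → /fo/, /x/ → /xo/.

genulefoxo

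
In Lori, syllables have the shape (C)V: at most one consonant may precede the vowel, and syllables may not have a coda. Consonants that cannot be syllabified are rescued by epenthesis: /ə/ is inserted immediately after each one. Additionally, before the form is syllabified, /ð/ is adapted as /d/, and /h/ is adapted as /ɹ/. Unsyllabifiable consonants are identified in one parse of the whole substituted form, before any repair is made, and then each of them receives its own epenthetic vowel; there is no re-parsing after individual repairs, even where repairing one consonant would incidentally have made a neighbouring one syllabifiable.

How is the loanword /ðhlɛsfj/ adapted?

Substitution: /ð/ → /d/, /h/ → /ɹ/, giving /dɹlɛsfj/.
Under (C)V, the unsyllabifiable consonants are /d/, /ɹ/, /s/, /f/, /j/ (no codas are permitted; onsets are limited to one consonant).
Inserting the epenthetic vowel yields /d/ → /də/, /ɹ/ → /ɹə/, /s/ → /sə/, /f/ → /fə/, /j/ → /jə/.

dəɹəlɛsəfəjə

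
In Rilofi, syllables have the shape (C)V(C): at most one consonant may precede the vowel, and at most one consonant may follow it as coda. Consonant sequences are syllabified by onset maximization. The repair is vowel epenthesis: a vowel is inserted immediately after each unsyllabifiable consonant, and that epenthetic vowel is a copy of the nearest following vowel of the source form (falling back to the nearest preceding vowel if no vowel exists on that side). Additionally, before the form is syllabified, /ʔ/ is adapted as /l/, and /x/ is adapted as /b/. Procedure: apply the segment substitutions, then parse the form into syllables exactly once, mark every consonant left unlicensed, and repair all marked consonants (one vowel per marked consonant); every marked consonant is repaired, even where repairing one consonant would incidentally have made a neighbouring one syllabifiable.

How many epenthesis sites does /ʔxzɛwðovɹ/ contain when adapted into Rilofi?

3

After substitution the input is /lbzɛwðovɹ/.
The unsyllabifiable consonants are /l/, /b/, /ɹ/; each receives one epenthetic vowel.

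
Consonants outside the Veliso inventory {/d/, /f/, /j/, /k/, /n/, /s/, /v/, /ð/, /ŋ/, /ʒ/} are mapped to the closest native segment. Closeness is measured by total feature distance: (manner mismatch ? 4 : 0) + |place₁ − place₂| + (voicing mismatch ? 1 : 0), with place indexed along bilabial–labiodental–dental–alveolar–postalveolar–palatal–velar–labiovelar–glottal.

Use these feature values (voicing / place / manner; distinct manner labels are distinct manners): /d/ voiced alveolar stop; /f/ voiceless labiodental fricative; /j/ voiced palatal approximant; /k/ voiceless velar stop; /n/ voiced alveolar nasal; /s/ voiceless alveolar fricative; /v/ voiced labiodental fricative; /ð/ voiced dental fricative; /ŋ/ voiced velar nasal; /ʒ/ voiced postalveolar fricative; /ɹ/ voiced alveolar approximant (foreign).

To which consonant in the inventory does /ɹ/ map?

/j/ is closest: same manner (approximant), place distance 2 (alveolar→palatal), same voicing; total 2. Next closest is /d/ at distance 4.

j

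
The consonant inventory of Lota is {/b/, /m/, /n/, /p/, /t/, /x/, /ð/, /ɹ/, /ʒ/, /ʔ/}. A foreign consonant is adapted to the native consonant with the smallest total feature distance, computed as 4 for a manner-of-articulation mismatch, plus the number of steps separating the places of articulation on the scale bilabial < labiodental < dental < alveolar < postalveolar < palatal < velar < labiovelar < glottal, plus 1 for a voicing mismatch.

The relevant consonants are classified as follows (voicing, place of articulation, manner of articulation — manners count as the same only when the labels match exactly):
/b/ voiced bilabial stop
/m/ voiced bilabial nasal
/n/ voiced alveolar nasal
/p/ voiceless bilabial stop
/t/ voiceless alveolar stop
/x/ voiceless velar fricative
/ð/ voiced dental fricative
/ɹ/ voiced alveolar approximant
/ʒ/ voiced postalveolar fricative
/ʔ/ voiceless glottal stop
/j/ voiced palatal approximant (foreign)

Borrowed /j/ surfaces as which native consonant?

ɹ

/ɹ/ is closest: same manner (approximant), place distance 2 (palatal→alveolar), same voicing; total 2. Next closest is /ʒ/ at distance 5.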